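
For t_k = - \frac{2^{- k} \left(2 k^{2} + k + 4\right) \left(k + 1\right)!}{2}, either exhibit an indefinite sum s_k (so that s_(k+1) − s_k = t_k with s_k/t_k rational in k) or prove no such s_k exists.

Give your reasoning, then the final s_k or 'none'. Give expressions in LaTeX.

t_(k+1)/t_k = (k + 2)*(k + 2*(k + 1)**2 + 5)/(2*(2*k**2 + k + 4)).
Take A(k)=k/2 + 1, B(k)=1, C(k)=k**2 + k/2 + 2.
f must satisfy (k/2 + 1)·f(k+1) − (1)·f(k) = k**2 + k/2 + 2.
d = 1 from the (1,0,2) case.
Coefficient equations give f(k) = 2*k - 1.
Certificate R = B(k−1)f/C = 2*(2*k - 1)/(2*k**2 + k + 4) gives s_k = -(2*k - 1)*factorial(k + 1)/2**k.
Verify: -(2*k**2 + k + 4)*factorial(k + 1)/(2*2**k) matches t_k.

s_k = - 2^{- k} \left(2 k - 1\right) \left(k + 1\right)!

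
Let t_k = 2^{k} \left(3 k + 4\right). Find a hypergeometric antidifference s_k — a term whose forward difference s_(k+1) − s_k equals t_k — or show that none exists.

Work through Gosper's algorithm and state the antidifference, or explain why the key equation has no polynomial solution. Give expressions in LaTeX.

r(k) = 2*(3*k + 7)/(3*k + 4) after simplifying.
A = 2, B = 1, C = k + 4/3.
Set up (2)·f(k+1) − (1)·f(k) − (k + 4/3) = 0.
From deg A=0, deg B=0, deg C=1: d=1.
Coefficient equations give f(k) = (3*k - 2)/3.
So s_k = (B(k−1)f/C)·t_k = ((3*k - 2)/(3*k + 4))·t_k = 2**k*(3*k - 2).
Verify: 2**k*(3*k + 4) matches t_k.

s_k = 2^{k} \left(3 k - 2\right)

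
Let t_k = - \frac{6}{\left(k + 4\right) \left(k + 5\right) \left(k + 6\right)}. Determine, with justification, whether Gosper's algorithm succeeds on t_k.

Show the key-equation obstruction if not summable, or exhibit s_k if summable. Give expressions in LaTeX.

Yes. s_k = \frac{3 k \left(- k - 9\right)}{20 \left(k + 4\right) \left(k + 5\right)}.

r(k) = (k + 4)/(k + 7) after simplifying.
Gosper form: A/B · C(k+1)/C(k) with A=k + 4, B=k + 7, C=1.
f must satisfy (k + 4)·f(k+1) − (k + 6)·f(k) = 1.
From deg A=1, deg B=1, deg C=0: d=2.
Coefficient equations give f(k) = k*(k + 9)/40.
So s_k = (B(k−1)f/C)·t_k = (k*(k + 6)*(k + 9)/40)·t_k = 3*k*(-k - 9)/(20*(k + 4)*(k + 5)).
s_(k+1) − s_k = -6/(k**3 + 15*k**2 + 74*k + 120) = t_k.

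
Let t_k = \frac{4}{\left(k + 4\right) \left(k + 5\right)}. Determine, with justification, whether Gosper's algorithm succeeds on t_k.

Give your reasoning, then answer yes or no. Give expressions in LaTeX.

Yes. s_k = \frac{k}{k + 4}.

t_(k+1)/t_k = (k + 4)/(k + 6).
Take A(k)=k + 4, B(k)=k + 6, C(k)=1.
Solve (k + 4)·f(k+1) − (k + 5)·f(k) = 1.
d = 1 from the (1,1,0) case.
Match coefficients ⇒ f(k) = k/4.
R(k) = B(k−1)·f(k)/C(k) = k*(k + 5)/4; s_k = R·t_k = k/(k + 4).
Check: Δs_k = 4/(k**2 + 9*k + 20). ✓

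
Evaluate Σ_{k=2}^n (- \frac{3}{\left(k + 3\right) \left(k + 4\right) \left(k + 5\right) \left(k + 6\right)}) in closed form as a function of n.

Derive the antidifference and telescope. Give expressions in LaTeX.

S(n) = \frac{- n^{3} - 15 n^{2} - 74 n + 90}{210 \left(n^{3} + 15 n^{2} + 74 n + 120\right)}

Compute t_(k+1)/t_k: get (k + 3)/(k + 7).
Normal form (A,B,C) = (k + 3, k + 7, 1).
Solve (k + 3)·f(k+1) − (k + 6)·f(k) = 1.
d = 3 from the (1,1,0) case.
Coefficient equations give f(k) = k*(k**2 + 12*k + 47)/180.
So s_k = (B(k−1)f/C)·t_k = (k*(k + 6)*(k**2 + 12*k + 47)/180)·t_k = k*(-k**2 - 12*k - 47)/(60*(k + 3)*(k + 4)*(k + 5)).
Δs = -3/(k**4 + 18*k**3 + 119*k**2 + 342*k + 360), as required.
Telescope: S(n) = s_(n+1) − s_(2) = (-n**3 - 15*n**2 - 74*n - 60)/(60*(n**3 + 15*n**2 + 74*n + 120)) − (-1/84) = (-n**3 - 15*n**2 - 74*n + 90)/(210*(n**3 + 15*n**2 + 74*n + 120)).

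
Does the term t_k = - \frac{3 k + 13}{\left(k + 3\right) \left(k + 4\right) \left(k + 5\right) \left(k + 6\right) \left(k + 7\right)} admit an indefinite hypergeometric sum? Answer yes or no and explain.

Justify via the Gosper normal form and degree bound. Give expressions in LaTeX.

Yes. s_k = \frac{k \left(- k^{2} - 14 k - 63\right)}{90 \left(k^{3} + 14 k^{2} + 63 k + 90\right)}.

Step 1: r(k) = (k + 3)*(3*k + 16)/((k + 8)*(3*k + 13)).
A = k + 3, B = k + 8, C = k + 13/3.
f must satisfy (k + 3)·f(k+1) − (k + 7)·f(k) = k + 13/3.
Bound: deg f ≤ 4.
Solve for f: f(k) = k*(k + 4)*(k**2 + 14*k + 63)/270 (degree 4 ≤ 4).
Then R = B(k−1)f/C = k*(k + 4)*(k + 7)*(k**2 + 14*k + 63)/(90*(3*k + 13)), so s_k = R(k)·t_k = k*(-k**2 - 14*k - 63)/(90*(k**3 + 14*k**2 + 63*k + 90)).
s_(k+1) − s_k = (-3*k - 13)/(k**5 + 25*k**4 + 245*k**3 + 1175*k**2 + 2754*k + 2520) = t_k.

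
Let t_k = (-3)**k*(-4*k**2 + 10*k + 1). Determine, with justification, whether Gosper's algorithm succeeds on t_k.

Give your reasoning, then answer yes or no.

r(k) = 3*(-4*k**2 + 2*k + 7)/(4*k**2 - 10*k - 1) after simplifying.
Gosper form: A/B · C(k+1)/C(k) with A=-3, B=1, C=k**2 - 5*k/2 - 1/4.
Need (-3)·f(k+1) − (1)·f(k) = k**2 - 5*k/2 - 1/4.
From deg A=0, deg B=0, deg C=2: d=2.
Solving with deg f ≤ 2: f(k) = -(k**2 - 4*k + 2)/4.
So s_k = (B(k−1)f/C)·t_k = (-(k**2 - 4*k + 2)/(4*k**2 - 10*k - 1))·t_k = (-3)**k*(k**2 - 4*k + 2).
Δs = (-3)**k*(-4*k**2 + 10*k + 1), as required.

Yes. s_k = (-3)**k*(k**2 - 4*k + 2).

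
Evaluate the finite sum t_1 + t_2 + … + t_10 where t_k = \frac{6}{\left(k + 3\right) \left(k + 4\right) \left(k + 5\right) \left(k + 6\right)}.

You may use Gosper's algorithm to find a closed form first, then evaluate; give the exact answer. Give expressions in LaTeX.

Σ = 9/560

Step 1: r(k) = (k + 3)/(k + 7).
Factor: A=k + 3; B=k + 7; C=1.
Set up (k + 3)·f(k+1) − (k + 6)·f(k) − (1) = 0.
d = 3 from the (1,1,0) case.
A polynomial solution: f(k) = k*(k**2 + 12*k + 47)/180.
So s_k = (B(k−1)f/C)·t_k = (k*(k + 6)*(k**2 + 12*k + 47)/180)·t_k = k*(k**2 + 12*k + 47)/(30*(k + 3)*(k + 4)*(k + 5)).
Check: Δs_k = 6/(k**4 + 18*k**3 + 119*k**2 + 342*k + 360). ✓
Evaluate s at k=11 and k=1: 11/336 and 1/60; difference 9/560.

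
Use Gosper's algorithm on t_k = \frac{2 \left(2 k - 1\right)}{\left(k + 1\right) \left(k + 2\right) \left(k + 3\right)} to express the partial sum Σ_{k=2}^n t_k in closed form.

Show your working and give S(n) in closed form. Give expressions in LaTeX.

The ratio is (k + 1)*(2*k + 1)/((k + 4)*(2*k - 1)).
Normal form (A,B,C) = (k + 1, k + 4, k - 1/2).
Set up (k + 1)·f(k+1) − (k + 3)·f(k) − (k - 1/2) = 0.
Bound: deg f ≤ 2.
A polynomial solution: f(k) = k*(k - 5)/8.
R(k) = B(k−1)·f(k)/C(k) = k*(k - 5)*(k + 3)/(4*(2*k - 1)); s_k = R·t_k = k*(k - 5)/(2*(k + 1)*(k + 2)).
s_(k+1) − s_k = 2*(2*k - 1)/(k**3 + 6*k**2 + 11*k + 6) = t_k.
Telescope: S(n) = s_(n+1) − s_(2) = (n**2 - 3*n - 4)/(2*(n**2 + 5*n + 6)) − (-1/4) = (3*n**2 - n - 2)/(4*(n**2 + 5*n + 6)).

S(n) = \frac{3 n^{2} - n - 2}{4 \left(n^{2} + 5 n + 6\right)}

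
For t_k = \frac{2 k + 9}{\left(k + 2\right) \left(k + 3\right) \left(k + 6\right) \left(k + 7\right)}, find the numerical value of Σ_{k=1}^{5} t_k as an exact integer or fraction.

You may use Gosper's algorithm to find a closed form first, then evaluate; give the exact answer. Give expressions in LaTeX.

Step 1: r(k) = (k + 2)*(k + 6)*(2*k + 11)/((k + 4)*(k + 8)*(2*k + 9)).
A = k + 2, B = k + 8, C = k**3 + 27*k**2/2 + 121*k/2 + 90.
Solve (k + 2)·f(k+1) − (k + 7)·f(k) = k**3 + 27*k**2/2 + 121*k/2 + 90.
deg f ≤ 5 (via 1,1,3).
Solving with deg f ≤ 5: f(k) = k*(k + 3)*(k + 4)*(k + 5)*(k + 8)/24.
Certificate R = B(k−1)f/C = k*(k + 3)*(k + 7)*(k + 8)/(12*(2*k + 9)) gives s_k = k*(k + 8)/(12*(k**2 + 8*k + 12)).
s_(k+1) − s_k = (2*k + 9)/(k**4 + 18*k**3 + 113*k**2 + 288*k + 252) = t_k.
Sum = s_(6) − s_(1); s_(6) = 7/96, s_(1) = 1/28 ⇒ 25/672.

Σ = 25/672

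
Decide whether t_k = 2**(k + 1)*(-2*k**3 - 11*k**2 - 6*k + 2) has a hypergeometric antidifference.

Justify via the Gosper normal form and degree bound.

Yes. s_k = 2**(k + 1)*k*(-2*k**2 + k + 2).

r(k) = 2*(2*k**3 + 17*k**2 + 34*k + 17)/(2*k**3 + 11*k**2 + 6*k - 2) after simplifying.
Normal form (A,B,C) = (2, 1, k**3 + 11*k**2/2 + 3*k - 1).
Solve (2)·f(k+1) − (1)·f(k) = k**3 + 11*k**2/2 + 3*k - 1.
deg f ≤ 3 (via 0,0,3).
Solve for f: f(k) = k*(2*k**2 - k - 2)/2 (degree 3 ≤ 3).
Get s_k = R·t_k = 2**(k + 1)*k*(-2*k**2 + k + 2) with R(k) = B(k−1)f(k)/C(k) = k*(2*k**2 - k - 2)/(2*k**3 + 11*k**2 + 6*k - 2).
Δs = 2**(k + 1)*(-2*k**3 - 11*k**2 - 6*k + 2), as required.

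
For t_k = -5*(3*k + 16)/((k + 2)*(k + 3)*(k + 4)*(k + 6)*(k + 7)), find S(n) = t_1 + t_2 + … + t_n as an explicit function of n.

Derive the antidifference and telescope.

The ratio is (k + 2)*(k + 6)*(3*k + 19)/((k + 5)*(k + 8)*(3*k + 16)).
So A=k + 2 and B=k + 8, with C=k**2 + 31*k/3 + 80/3.
Key eq: (k + 2)·f(k+1) = (k + 7)·f(k) + (k**2 + 31*k/3 + 80/3).
From deg A=1, deg B=1, deg C=2: d=5.
Solve for f: f(k) = k*(k + 4)*(k + 5)*(k**2 + 11*k + 36)/108 (degree 5 ≤ 5).
So s_k = (B(k−1)f/C)·t_k = (k*(k + 4)*(k + 7)*(k**2 + 11*k + 36)/(36*(3*k + 16)))·t_k = 5*k*(-k**2 - 11*k - 36)/(36*(k**3 + 11*k**2 + 36*k + 36)).
Check: Δs_k = 5*(-3*k - 16)/(k**5 + 22*k**4 + 185*k**3 + 740*k**2 + 1404*k + 1008). ✓
Evaluate: s_(n+1) = 5*(-n**3 - 14*n**2 - 61*n - 48)/(36*(n**3 + 14*n**2 + 61*n + 84)); subtract s_(1) = -5/63 ⇒ S(n) = 5*n*(-n**2 - 14*n - 61)/(84*(n**3 + 14*n**2 + 61*n + 84)).

S(n) = 5*n*(-n**2 - 14*n - 61)/(84*(n**3 + 14*n**2 + 61*n + 84))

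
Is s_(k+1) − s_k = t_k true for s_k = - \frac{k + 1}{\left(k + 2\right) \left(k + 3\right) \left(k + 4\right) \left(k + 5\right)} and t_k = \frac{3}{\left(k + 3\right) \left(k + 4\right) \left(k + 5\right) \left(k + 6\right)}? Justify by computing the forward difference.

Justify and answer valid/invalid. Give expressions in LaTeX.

Invalid: residual - \frac{4}{k^{5} + 20 k^{4} + 155 k^{3} + 580 k^{2} + 1044 k + 720} ≠ 0.

s_(k+1) = (-k - 2)/((k + 3)*(k + 4)*(k + 5)*(k + 6))
s_(k+1) − s_k = ((k + 1)*(k + 6) - (k + 2)**2)/((k + 2)*(k + 3)*(k + 4)*(k + 5)*(k + 6))
(s_(k+1) − s_k) − t_k = -4/(k**5 + 20*k**4 + 155*k**3 + 580*k**2 + 1044*k + 720)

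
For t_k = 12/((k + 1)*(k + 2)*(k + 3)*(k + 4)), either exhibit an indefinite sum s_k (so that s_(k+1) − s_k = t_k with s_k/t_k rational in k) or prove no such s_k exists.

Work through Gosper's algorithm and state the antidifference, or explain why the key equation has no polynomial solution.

s_k = 2*k*(k**2 + 6*k + 11)/(3*(k + 1)*(k + 2)*(k + 3))

Compute t_(k+1)/t_k: get (k + 1)/(k + 5).
Normal form (A,B,C) = (k + 1, k + 5, 1).
Set up (k + 1)·f(k+1) − (k + 4)·f(k) − (1) = 0.
Degrees (1,1,0) ⇒ d ≤ 3.
Solving with deg f ≤ 3: f(k) = k*(k**2 + 6*k + 11)/18.
So s_k = (B(k−1)f/C)·t_k = (k*(k + 4)*(k**2 + 6*k + 11)/18)·t_k = 2*k*(k**2 + 6*k + 11)/(3*(k + 1)*(k + 2)*(k + 3)).
Δs = 12/(k**4 + 10*k**3 + 35*k**2 + 50*k + 24), as required.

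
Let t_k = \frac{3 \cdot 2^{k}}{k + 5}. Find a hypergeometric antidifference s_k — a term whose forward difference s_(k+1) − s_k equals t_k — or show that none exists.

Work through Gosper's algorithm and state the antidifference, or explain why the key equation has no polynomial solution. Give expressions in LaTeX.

not Gosper-summable; s_k does not exist

Ratio r(k) = 2*(k + 5)/(k + 6).
A = 2*k + 10, B = k + 6, C = 1.
Solve (2*k + 10)·f(k+1) − (k + 5)·f(k) = 1.
Bound: deg f ≤ -1.
d = -1 < 0 ⇒ no nonzero polynomial f; not summable.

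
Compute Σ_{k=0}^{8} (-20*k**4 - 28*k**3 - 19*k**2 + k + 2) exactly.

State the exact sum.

Σ = -215550

Ratio r(k) = (20*k**4 + 108*k**3 + 223*k**2 + 201*k + 64)/(20*k**4 + 28*k**3 + 19*k**2 - k - 2).
So A=1 and B=1, with C=k**4 + 7*k**3/5 + 19*k**2/20 - k/20 - 1/10.
Set up (1)·f(k+1) − (1)·f(k) − (k**4 + 7*k**3/5 + 19*k**2/20 - k/20 - 1/10) = 0.
From deg A=0, deg B=0, deg C=4: d=5.
Coefficient equations give f(k) = k*(4*k**4 - 3*k**3 - k**2 - 3*k + 1)/20.
So s_k = (B(k−1)f/C)·t_k = (k*(4*k**4 - 3*k**3 - k**2 - 3*k + 1)/(20*k**4 + 28*k**3 + 19*k**2 - k - 2))·t_k = k*(-4*k**4 + 3*k**3 + k**2 + 3*k - 1).
s_(k+1) − s_k = -20*k**4 - 28*k**3 - 19*k**2 + k + 2 = t_k.
Σ_(k=0)^(8) t_k = s_(9) − s_(0) = -215550 − (0) = -215550.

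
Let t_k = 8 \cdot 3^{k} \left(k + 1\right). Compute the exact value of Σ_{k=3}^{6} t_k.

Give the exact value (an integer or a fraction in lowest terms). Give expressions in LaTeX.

Ratio r(k) = 3*(k + 2)/(k + 1).
Normal form (A,B,C) = (3, 1, k + 1).
Need (3)·f(k+1) − (1)·f(k) = k + 1.
From deg A=0, deg B=0, deg C=1: d=1.
A polynomial solution: f(k) = (2*k - 1)/4.
Certificate R = B(k−1)f/C = (2*k - 1)/(4*(k + 1)) gives s_k = 3**k*(4*k - 2).
Verify: 8*3**k*(k + 1) matches t_k.
Evaluate s at k=7 and k=3: 56862 and 270; difference 56592.

Σ = 56592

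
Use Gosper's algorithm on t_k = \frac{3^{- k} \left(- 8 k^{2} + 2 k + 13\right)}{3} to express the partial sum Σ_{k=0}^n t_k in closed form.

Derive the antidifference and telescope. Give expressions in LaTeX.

r(k) = (8*k**2 + 14*k - 7)/(3*(8*k**2 - 2*k - 13)) after simplifying.
So A=1/3 and B=1, with C=k**2 - k/4 - 13/8.
Solve (1/3)·f(k+1) − (1)·f(k) = k**2 - k/4 - 13/8.
d = 2 from the (0,0,2) case.
Match coefficients ⇒ f(k) = -3*(4*k**2 + 3*k - 3)/8.
So s_k = (B(k−1)f/C)·t_k = (-3*(4*k**2 + 3*k - 3)/(8*k**2 - 2*k - 13))·t_k = (4*k**2 + 3*k - 3)/3**k.
Δs = (-8*k**2 + 2*k + 13)/(3*3**k), as required.
Σ_(k=0)^n t_k = s_(n+1) − s_(0) = (3**(-n - 1)*(4*n**2 + 11*n + 4)) − (-3), i.e. 3**(-n - 1)*(3**(n + 2) + 4*n**2 + 11*n + 4).

S(n) = 3^{- n - 1} \left(3^{n + 2} + 4 n^{2} + 11 n + 4\right)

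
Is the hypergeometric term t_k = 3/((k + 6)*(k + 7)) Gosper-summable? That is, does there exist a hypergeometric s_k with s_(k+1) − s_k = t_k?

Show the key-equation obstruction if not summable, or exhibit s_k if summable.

The ratio is (k + 6)/(k + 8).
Normal form (A,B,C) = (k + 6, k + 8, 1).
Need (k + 6)·f(k+1) − (k + 7)·f(k) = 1.
d = 1 from the (1,1,0) case.
Match coefficients ⇒ f(k) = k/6.
Certificate R = B(k−1)f/C = k*(k + 7)/6 gives s_k = k/(2*(k + 6)).
Verify: 3/(k**2 + 13*k + 42) matches t_k.

Yes. s_k = k/(2*(k + 6)).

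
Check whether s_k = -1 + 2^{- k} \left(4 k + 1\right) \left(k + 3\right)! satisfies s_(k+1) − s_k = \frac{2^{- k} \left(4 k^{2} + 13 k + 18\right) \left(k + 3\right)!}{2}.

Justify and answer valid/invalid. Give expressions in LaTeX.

valid (s_(k+1) − s_k reduces to t_k)

s_(k+1) = 2**(-k - 1)*(4*k + 5)*factorial(k + 4) - 1
s_(k+1) − s_k = (4*k**2 + 13*k + 18)*factorial(k + 3)/(2*2**k)
(s_(k+1) − s_k) − t_k = 0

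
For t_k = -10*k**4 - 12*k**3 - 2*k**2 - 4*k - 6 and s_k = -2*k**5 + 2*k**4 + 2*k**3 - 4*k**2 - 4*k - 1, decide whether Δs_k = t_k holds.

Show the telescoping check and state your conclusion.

s_(k+1) = -2*k**5 - 8*k**4 - 10*k**3 - 6*k**2 - 8*k - 7
s_(k+1) − s_k = -10*k**4 - 12*k**3 - 2*k**2 - 4*k - 6
(s_(k+1) − s_k) − t_k = 0

valid; difference matches t_k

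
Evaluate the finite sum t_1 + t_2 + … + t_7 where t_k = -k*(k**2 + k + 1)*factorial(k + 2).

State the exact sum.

Σ = -156038394

The ratio is (k + 1)*(k + 3)*(k + (k + 1)**2 + 2)/(k*(k**2 + k + 1)).
Normal form (A,B,C) = (k + 3, 1, k**3 + k**2 + k).
Set up (k + 3)·f(k+1) − (1)·f(k) − (k**3 + k**2 + k) = 0.
From deg A=1, deg B=0, deg C=3: d=2.
Coefficient equations give f(k) = k**2 - 3*k + 3.
R(k) = B(k−1)·f(k)/C(k) = (k**2 - 3*k + 3)/(k*(k**2 + k + 1)); s_k = R·t_k = -(k**2 - 3*k + 3)*factorial(k + 2).
Check: Δs_k = -k*(k**2 + k + 1)*factorial(k + 2). ✓
Σ_(k=1)^(7) t_k = s_(8) − s_(1) = -156038400 − (-6) = -156038394.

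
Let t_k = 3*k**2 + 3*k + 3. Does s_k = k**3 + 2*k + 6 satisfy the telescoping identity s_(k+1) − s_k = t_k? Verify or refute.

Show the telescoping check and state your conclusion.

Valid — Δs_k = t_k.

s_(k+1) = 2*k + (k + 1)**3 + 8
s_(k+1) − s_k = 3*k**2 + 3*k + 3
(s_(k+1) − s_k) − t_k = 0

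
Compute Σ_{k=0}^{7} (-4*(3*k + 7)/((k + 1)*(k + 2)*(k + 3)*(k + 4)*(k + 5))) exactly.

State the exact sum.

Ratio r(k) = (k + 1)*(3*k + 10)/((k + 6)*(3*k + 7)).
So A=k + 1 and B=k + 6, with C=k + 7/3.
f must satisfy (k + 1)·f(k+1) − (k + 5)·f(k) = k + 7/3.
Bound: deg f ≤ 4.
Solve for f: f(k) = k*(k + 2)*(k**2 + 8*k + 19)/36 (degree 4 ≤ 4).
R(k) = B(k−1)·f(k)/C(k) = k*(k + 2)*(k + 5)*(k**2 + 8*k + 19)/(12*(3*k + 7)); s_k = R·t_k = k*(-k**2 - 8*k - 19)/(3*(k**3 + 8*k**2 + 19*k + 12)).
Check: Δs_k = 4*(-3*k - 7)/(k**5 + 15*k**4 + 85*k**3 + 225*k**2 + 274*k + 120). ✓
Sum = s_(8) − s_(0); s_(8) = -98/297, s_(0) = 0 ⇒ -98/297.

Σ = -98/297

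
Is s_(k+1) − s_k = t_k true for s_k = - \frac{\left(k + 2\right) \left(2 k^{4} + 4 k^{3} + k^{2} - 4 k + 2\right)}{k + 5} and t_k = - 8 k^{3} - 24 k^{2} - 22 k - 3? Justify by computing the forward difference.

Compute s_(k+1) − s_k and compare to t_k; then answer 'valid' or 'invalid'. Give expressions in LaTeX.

Invalid: residual \frac{3 \left(6 k^{4} + 60 k^{3} + 141 k^{2} + 117 k + 13\right)}{k^{2} + 11 k + 30} ≠ 0.

s_(k+1) = (-2*k**5 - 18*k**4 - 61*k**3 - 93*k**2 - 59*k - 15)/(k + 6)
s_(k+1) − s_k = (-8*k**5 - 94*k**4 - 346*k**3 - 542*k**2 - 342*k - 51)/(k**2 + 11*k + 30)
(s_(k+1) − s_k) − t_k = 3*(6*k**4 + 60*k**3 + 141*k**2 + 117*k + 13)/(k**2 + 11*k + 30)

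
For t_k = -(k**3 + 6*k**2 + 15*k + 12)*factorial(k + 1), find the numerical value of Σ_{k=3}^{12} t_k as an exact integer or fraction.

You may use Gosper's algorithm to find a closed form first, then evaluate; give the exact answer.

t_(k+1)/t_k = (k**4 + 11*k**3 + 48*k**2 + 94*k + 68)/(k**3 + 6*k**2 + 15*k + 12).
So A=k + 2 and B=1, with C=k**3 + 6*k**2 + 15*k + 12.
f must satisfy (k + 2)·f(k+1) − (1)·f(k) = k**3 + 6*k**2 + 15*k + 12.
Degrees (1,0,3) ⇒ d ≤ 2.
Match coefficients ⇒ f(k) = k**2 + 3*k + 4.
Get s_k = R·t_k = -(k**2 + 3*k + 4)*factorial(k + 1) with R(k) = B(k−1)f(k)/C(k) = (k**2 + 3*k + 4)/(k**3 + 6*k**2 + 15*k + 12).
Verify: -(k**3 + 6*k**2 + 15*k + 12)*factorial(k + 1) matches t_k.
Sum = s_(13) − s_(3); s_(13) = -18481797734400, s_(3) = -528 ⇒ -18481797733872.

Σ = -18481797733872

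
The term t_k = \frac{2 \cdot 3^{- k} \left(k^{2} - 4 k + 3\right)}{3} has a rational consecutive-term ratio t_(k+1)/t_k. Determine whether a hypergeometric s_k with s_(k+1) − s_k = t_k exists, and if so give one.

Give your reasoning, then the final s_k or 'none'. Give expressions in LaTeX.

t_(k+1)/t_k = k*(k - 2)/(3*(k**2 - 4*k + 3)).
A = 1/3, B = 1, C = k**2 - 4*k + 3.
f must satisfy (1/3)·f(k+1) − (1)·f(k) = k**2 - 4*k + 3.
Degrees (0,0,2) ⇒ d ≤ 2.
Solve for f: f(k) = -3*(k - 2)*(k - 1)/2 (degree 2 ≤ 2).
Then R = B(k−1)f/C = -3*(k - 2)/(2*(k - 3)), so s_k = R(k)·t_k = (-k**2 + 3*k - 2)/3**k.
Δs = 2*(k**2 - 4*k + 3)/(3*3**k), as required.

s_k = 3^{- k} \left(- k^{2} + 3 k - 2\right)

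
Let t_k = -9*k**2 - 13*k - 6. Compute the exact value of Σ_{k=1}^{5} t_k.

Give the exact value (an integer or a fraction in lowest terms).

Σ = -720

Compute t_(k+1)/t_k: get (9*k**2 + 31*k + 28)/(9*k**2 + 13*k + 6).
Take A(k)=1, B(k)=1, C(k)=k**2 + 13*k/9 + 2/3.
Key eq: (1)·f(k+1) = (1)·f(k) + (k**2 + 13*k/9 + 2/3).
Degrees (0,0,2) ⇒ d ≤ 3.
Coefficient equations give f(k) = k*(3*k**2 + 2*k + 1)/9.
So s_k = (B(k−1)f/C)·t_k = (k*(3*k**2 + 2*k + 1)/(9*k**2 + 13*k + 6))·t_k = k*(-3*k**2 - 2*k - 1).
s_(k+1) − s_k = -9*k**2 - 13*k - 6 = t_k.
Σ_(k=1)^(5) t_k = s_(6) − s_(1) = -726 − (-6) = -720.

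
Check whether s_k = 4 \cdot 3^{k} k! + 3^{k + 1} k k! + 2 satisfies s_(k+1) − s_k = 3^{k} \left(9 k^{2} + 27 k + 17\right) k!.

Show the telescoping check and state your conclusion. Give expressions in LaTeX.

valid (s_(k+1) − s_k reduces to t_k)

s_(k+1) = 9*3**k*k**2*factorial(k) + 30*3**k*k*factorial(k) + 21*3**k*factorial(k) + 2
s_(k+1) − s_k = 3**k*(9*k**2 + 27*k + 17)*factorial(k)
(s_(k+1) − s_k) − t_k = 0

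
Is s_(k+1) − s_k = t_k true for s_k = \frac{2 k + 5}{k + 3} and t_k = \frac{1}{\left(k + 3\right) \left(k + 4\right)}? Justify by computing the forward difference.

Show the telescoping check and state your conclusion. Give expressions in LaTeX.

s_(k+1) = (2*k + 7)/(k + 4)
s_(k+1) − s_k = 1/(k**2 + 7*k + 12)
(s_(k+1) − s_k) − t_k = 0

Valid — Δs_k = t_k.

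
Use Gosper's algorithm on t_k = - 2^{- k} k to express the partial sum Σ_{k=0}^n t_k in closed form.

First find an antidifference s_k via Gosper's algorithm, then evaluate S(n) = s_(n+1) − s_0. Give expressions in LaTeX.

S(n) = 2^{- n} \left(- 2^{n + 1} + n + 2\right)

r(k) = (k + 1)/(2*k) after simplifying.
Take A(k)=1/2, B(k)=1, C(k)=k.
Solve (1/2)·f(k+1) − (1)·f(k) = k.
Bound: deg f ≤ 1.
A polynomial solution: f(k) = -2*(k + 1).
Then R = B(k−1)f/C = -2*(k + 1)/k, so s_k = R(k)·t_k = 2**(1 - k)*(k + 1).
s_(k+1) − s_k = -k/2**k = t_k.
Telescope: S(n) = s_(n+1) − s_(0) = (n + 2)/2**n − (2) = (-2**(n + 1) + n + 2)/2**n.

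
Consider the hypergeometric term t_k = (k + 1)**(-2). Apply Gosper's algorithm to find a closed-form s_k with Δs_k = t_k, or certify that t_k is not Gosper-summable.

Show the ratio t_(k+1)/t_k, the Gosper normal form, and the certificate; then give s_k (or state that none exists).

none — t_k is not Gosper-summable

r(k) = (k + 1)**2/(k + 2)**2 after simplifying.
Factor: A=k**2 + 2*k + 1; B=k**2 + 4*k + 4; C=1.
Set up (k**2 + 2*k + 1)·f(k+1) − (k**2 + 2*k + 1)·f(k) − (1) = 0.
d = 0 from the (2,2,0) case.
Write f(k) = c0. Then LHS − RHS = -1, requiring -1 = 0: contradictory. No certificate.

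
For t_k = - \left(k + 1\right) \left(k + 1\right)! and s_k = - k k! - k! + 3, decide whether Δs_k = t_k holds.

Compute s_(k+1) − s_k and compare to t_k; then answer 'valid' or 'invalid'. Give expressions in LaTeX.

valid; difference matches t_k

s_(k+1) = -k**2*factorial(k) - 3*k*factorial(k) - 2*factorial(k) + 3
s_(k+1) − s_k = -(k + 1)*factorial(k + 1)
(s_(k+1) − s_k) − t_k = 0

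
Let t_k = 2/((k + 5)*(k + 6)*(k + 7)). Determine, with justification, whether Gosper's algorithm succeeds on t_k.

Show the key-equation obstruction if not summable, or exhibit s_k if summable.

Compute t_(k+1)/t_k: get (k + 5)/(k + 8).
Take A(k)=k + 5, B(k)=k + 8, C(k)=1.
Key eq: (k + 5)·f(k+1) = (k + 7)·f(k) + (1).
Degrees (1,1,0) ⇒ d ≤ 2.
Match coefficients ⇒ f(k) = k*(k + 11)/60.
Certificate R = B(k−1)f/C = k*(k + 7)*(k + 11)/60 gives s_k = k*(k + 11)/(30*(k + 5)*(k + 6)).
s_(k+1) − s_k = 2/(k**3 + 18*k**2 + 107*k + 210) = t_k.

Yes. s_k = k*(k + 11)/(30*(k + 5)*(k + 6)).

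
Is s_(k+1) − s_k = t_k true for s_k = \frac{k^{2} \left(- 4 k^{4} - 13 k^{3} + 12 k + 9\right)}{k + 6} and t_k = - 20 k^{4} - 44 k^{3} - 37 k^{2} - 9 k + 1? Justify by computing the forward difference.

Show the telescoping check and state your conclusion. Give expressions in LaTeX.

Invalid: residual \frac{3 \left(16 k^{5} + 163 k^{4} + 304 k^{3} + 234 k^{2} + 53 k - 6\right)}{k^{2} + 13 k + 42} ≠ 0.

s_(k+1) = (k + 1)**2*(12*k - 4*(k + 1)**4 - 13*(k + 1)**3 + 21)/(k + 7)
s_(k+1) − s_k = 2*(-10*k**6 - 128*k**5 - 480*k**4 - 713*k**3 - 484*k**2 - 103*k + 12)/(k**2 + 13*k + 42)
(s_(k+1) − s_k) − t_k = 3*(16*k**5 + 163*k**4 + 304*k**3 + 234*k**2 + 53*k - 6)/(k**2 + 13*k + 42)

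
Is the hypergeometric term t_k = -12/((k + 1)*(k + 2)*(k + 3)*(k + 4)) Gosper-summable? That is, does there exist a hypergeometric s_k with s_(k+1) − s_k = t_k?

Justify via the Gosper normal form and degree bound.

Yes. s_k = 2*k*(-k**2 - 6*k - 11)/(3*(k + 1)*(k + 2)*(k + 3)).

Compute t_(k+1)/t_k: get (k + 1)/(k + 5).
Normal form (A,B,C) = (k + 1, k + 5, 1).
Need (k + 1)·f(k+1) − (k + 4)·f(k) = 1.
From deg A=1, deg B=1, deg C=0: d=3.
A polynomial solution: f(k) = k*(k**2 + 6*k + 11)/18.
Get s_k = R·t_k = 2*k*(-k**2 - 6*k - 11)/(3*(k + 1)*(k + 2)*(k + 3)) with R(k) = B(k−1)f(k)/C(k) = k*(k + 4)*(k**2 + 6*k + 11)/18.
Δs = -12/(k**4 + 10*k**3 + 35*k**2 + 50*k + 24), as required.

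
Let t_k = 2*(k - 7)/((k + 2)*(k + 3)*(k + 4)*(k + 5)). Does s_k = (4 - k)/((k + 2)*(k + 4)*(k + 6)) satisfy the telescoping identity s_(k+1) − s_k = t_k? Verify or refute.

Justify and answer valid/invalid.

s_(k+1) = (3 - k)/((k + 3)*(k + 5)*(k + 7))
s_(k+1) − s_k = (2*k**3 + 3*k**2 - 95*k - 276)/(k**6 + 27*k**5 + 295*k**4 + 1665*k**3 + 5104*k**2 + 8028*k + 5040)
(s_(k+1) − s_k) − t_k = 3*(-3*k**2 + k + 104)/(k**6 + 27*k**5 + 295*k**4 + 1665*k**3 + 5104*k**2 + 8028*k + 5040)

Invalid: residual 3*(-3*k**2 + k + 104)/(k**6 + 27*k**5 + 295*k**4 + 1665*k**3 + 5104*k**2 + 8028*k + 5040) ≠ 0.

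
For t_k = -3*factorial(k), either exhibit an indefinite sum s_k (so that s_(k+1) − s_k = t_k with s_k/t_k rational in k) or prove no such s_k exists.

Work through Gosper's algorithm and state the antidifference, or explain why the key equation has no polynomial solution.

Compute t_(k+1)/t_k: get k + 1.
A = k + 1, B = 1, C = 1.
Key eq: (k + 1)·f(k+1) = (1)·f(k) + (1).
Bound: deg f ≤ -1.
deg f ≤ -1 is impossible — no certificate.

none — t_k is not Gosper-summable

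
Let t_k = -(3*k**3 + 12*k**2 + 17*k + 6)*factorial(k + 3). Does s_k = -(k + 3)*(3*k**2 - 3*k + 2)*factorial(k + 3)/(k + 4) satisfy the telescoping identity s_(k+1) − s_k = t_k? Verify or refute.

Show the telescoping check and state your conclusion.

Invalid: residual (3*k**4 + 24*k**3 + 62*k**2 + 77*k + 22)*factorial(k + 3)/((k + 4)*(k + 5)) ≠ 0.

s_(k+1) = -(k + 4)*(3*k**2 + 3*k + 2)*factorial(k + 4)/(k + 5)
s_(k+1) − s_k = -(3*k**5 + 36*k**4 + 161*k**3 + 337*k**2 + 317*k + 98)*factorial(k + 3)/((k + 4)*(k + 5))
(s_(k+1) − s_k) − t_k = (3*k**4 + 24*k**3 + 62*k**2 + 77*k + 22)*factorial(k + 3)/((k + 4)*(k + 5))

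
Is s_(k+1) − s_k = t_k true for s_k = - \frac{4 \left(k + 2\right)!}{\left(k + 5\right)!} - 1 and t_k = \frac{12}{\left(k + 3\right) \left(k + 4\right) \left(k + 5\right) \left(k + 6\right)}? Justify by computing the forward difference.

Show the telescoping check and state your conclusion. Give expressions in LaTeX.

s_(k+1) = -4*factorial(k + 3)/factorial(k + 6) - 1
s_(k+1) − s_k = 12/((k + 3)*(k + 4)*(k + 5)*(k + 6))
(s_(k+1) − s_k) − t_k = 0

valid; difference matches t_k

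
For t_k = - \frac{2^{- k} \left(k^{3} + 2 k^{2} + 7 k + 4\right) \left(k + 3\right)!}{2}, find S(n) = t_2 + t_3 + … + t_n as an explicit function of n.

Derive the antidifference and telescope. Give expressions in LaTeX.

Compute t_(k+1)/t_k: get (k**4 + 9*k**3 + 34*k**2 + 70*k + 56)/(2*(k**3 + 2*k**2 + 7*k + 4)).
So A=k/2 + 2 and B=1, with C=k**3 + 2*k**2 + 7*k + 4.
f must satisfy (k/2 + 2)·f(k+1) − (1)·f(k) = k**3 + 2*k**2 + 7*k + 4.
From deg A=1, deg B=0, deg C=3: d=2.
A polynomial solution: f(k) = 2*(k**2 - 2*k + 4).
Get s_k = R·t_k = -(k**2 - 2*k + 4)*factorial(k + 3)/2**k with R(k) = B(k−1)f(k)/C(k) = 2*(k**2 - 2*k + 4)/(k**3 + 2*k**2 + 7*k + 4).
Verify: -(k**3 + 2*k**2 + 7*k + 4)*factorial(k + 3)/(2*2**k) matches t_k.
Telescope: S(n) = s_(n+1) − s_(2) = -2**(-n - 1)*(n**2 + 3)*factorial(n + 4) − (-120) = 120 - n**2*factorial(n + 4)/(2*2**n) - 3*factorial(n + 4)/(2*2**n).

S(n) = 120 - \frac{2^{- n} n^{2} \left(n + 4\right)!}{2} - \frac{3 \cdot 2^{- n} \left(n + 4\right)!}{2}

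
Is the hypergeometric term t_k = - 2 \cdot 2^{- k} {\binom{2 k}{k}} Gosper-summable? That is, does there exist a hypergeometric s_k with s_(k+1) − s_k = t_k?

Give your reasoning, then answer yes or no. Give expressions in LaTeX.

No — negative degree bound, so no certificate f.

Ratio r(k) = (2*k + 1)/(k + 1).
Take A(k)=2*k + 1, B(k)=k + 1, C(k)=1.
Solve (2*k + 1)·f(k+1) − (k)·f(k) = 1.
Degrees (1,1,0) ⇒ d ≤ -1.
Negative degree bound (-1): no f exists, t_k not Gosper-summable.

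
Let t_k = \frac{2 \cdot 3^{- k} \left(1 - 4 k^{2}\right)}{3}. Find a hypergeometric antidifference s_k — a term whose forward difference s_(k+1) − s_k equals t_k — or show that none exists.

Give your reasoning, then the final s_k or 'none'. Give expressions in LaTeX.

s_k = 3^{- k} \left(4 k^{2} + 4 k + 3\right)

t_(k+1)/t_k = (2*k + 3)/(3*(2*k - 1)).
Normal form (A,B,C) = (1/3, 1, k**2 - 1/4).
Need (1/3)·f(k+1) − (1)·f(k) = k**2 - 1/4.
deg f ≤ 2 (via 0,0,2).
Solving with deg f ≤ 2: f(k) = -3*(4*k**2 + 4*k + 3)/8.
Get s_k = R·t_k = (4*k**2 + 4*k + 3)/3**k with R(k) = B(k−1)f(k)/C(k) = -3*(4*k**2 + 4*k + 3)/(2*(2*k - 1)*(2*k + 1)).
s_(k+1) − s_k = 2*(1 - 4*k**2)/(3*3**k) = t_k.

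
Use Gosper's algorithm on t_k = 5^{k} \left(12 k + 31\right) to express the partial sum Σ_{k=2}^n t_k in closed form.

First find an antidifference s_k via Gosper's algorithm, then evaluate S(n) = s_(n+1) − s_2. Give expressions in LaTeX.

S(n) = 15 \cdot 5^{n} n + 35 \cdot 5^{n} - 250

t_(k+1)/t_k = 5*(12*k + 43)/(12*k + 31).
Factor: A=5; B=1; C=k + 31/12.
Key eq: (5)·f(k+1) = (1)·f(k) + (k + 31/12).
d = 1 from the (0,0,1) case.
Match coefficients ⇒ f(k) = (3*k + 4)/12.
So s_k = (B(k−1)f/C)·t_k = ((3*k + 4)/(12*k + 31))·t_k = 5**k*(3*k + 4).
Verify: 5**k*(12*k + 31) matches t_k.
Σ_(k=2)^n t_k = s_(n+1) − s_(2) = (5**(n + 1)*(3*n + 7)) − (250), i.e. 15*5**n*n + 35*5**n - 250.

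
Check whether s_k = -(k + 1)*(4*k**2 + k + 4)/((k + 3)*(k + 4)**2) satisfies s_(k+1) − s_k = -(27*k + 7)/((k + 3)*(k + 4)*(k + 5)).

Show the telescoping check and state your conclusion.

Invalid: residual 6*(-2*k**3 + 3*k**2 + 53*k + 4)/(k**5 + 21*k**4 + 175*k**3 + 723*k**2 + 1480*k + 1200) ≠ 0.

s_(k+1) = -(k + 2)*(k + 4*(k + 1)**2 + 5)/((k + 4)*(k + 5)**2)
s_(k+1) − s_k = (-39*k**3 - 232*k**2 - 285*k - 116)/(k**5 + 21*k**4 + 175*k**3 + 723*k**2 + 1480*k + 1200)
(s_(k+1) − s_k) − t_k = 6*(-2*k**3 + 3*k**2 + 53*k + 4)/(k**5 + 21*k**4 + 175*k**3 + 723*k**2 + 1480*k + 1200)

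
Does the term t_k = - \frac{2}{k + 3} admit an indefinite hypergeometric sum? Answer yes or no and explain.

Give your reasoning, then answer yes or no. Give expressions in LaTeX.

Step 1: r(k) = (k + 3)/(k + 4).
Take A(k)=k + 3, B(k)=k + 4, C(k)=1.
Need (k + 3)·f(k+1) − (k + 3)·f(k) = 1.
d = 0 from the (1,1,0) case.
Generic f = c0 gives residual -1; -1 = 0 cannot hold, so t_k is not Gosper-summable.

No. Not Gosper-summable.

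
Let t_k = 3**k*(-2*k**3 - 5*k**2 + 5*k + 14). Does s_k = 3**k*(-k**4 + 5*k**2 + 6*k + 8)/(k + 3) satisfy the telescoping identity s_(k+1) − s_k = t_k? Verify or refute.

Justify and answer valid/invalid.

Invalid: residual 2*3**k*(k**4 + 5*k**3 + 6*k**2 - 14*k - 19)/(k**2 + 7*k + 12) ≠ 0.

s_(k+1) = 3**(k + 1)*(6*k - (k + 1)**4 + 5*(k + 1)**2 + 14)/(k + 4)
s_(k+1) − s_k = 3**k*(-2*k**5 - 17*k**4 - 44*k**3 + k**2 + 130*k + 130)/(k**2 + 7*k + 12)
(s_(k+1) − s_k) − t_k = 2*3**k*(k**4 + 5*k**3 + 6*k**2 - 14*k - 19)/(k**2 + 7*k + 12)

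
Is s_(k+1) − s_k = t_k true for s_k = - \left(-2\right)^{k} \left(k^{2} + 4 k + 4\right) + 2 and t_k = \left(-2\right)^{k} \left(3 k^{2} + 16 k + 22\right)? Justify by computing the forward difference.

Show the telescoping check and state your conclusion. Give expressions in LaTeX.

valid (s_(k+1) − s_k reduces to t_k)

s_(k+1) = 2*(-2)**k*(4*k + (k + 1)**2 + 8) + 2
s_(k+1) − s_k = (-2)**k*(3*k**2 + 16*k + 22)
(s_(k+1) − s_k) − t_k = 0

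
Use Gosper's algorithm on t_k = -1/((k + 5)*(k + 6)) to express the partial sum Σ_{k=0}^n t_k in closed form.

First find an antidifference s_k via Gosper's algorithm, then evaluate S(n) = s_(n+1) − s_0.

S(n) = (-n - 1)/(5*(n + 6))

Ratio r(k) = (k + 5)/(k + 7).
A = k + 5, B = k + 7, C = 1.
Set up (k + 5)·f(k+1) − (k + 6)·f(k) − (1) = 0.
Bound: deg f ≤ 1.
Coefficient equations give f(k) = k/5.
Certificate R = B(k−1)f/C = k*(k + 6)/5 gives s_k = -k/(5*k + 25).
s_(k+1) − s_k = -1/(k**2 + 11*k + 30) = t_k.
Σ_(k=0)^n t_k = s_(n+1) − s_(0) = ((-n - 1)/(5*(n + 6))) − (0), i.e. (-n - 1)/(5*(n + 6)).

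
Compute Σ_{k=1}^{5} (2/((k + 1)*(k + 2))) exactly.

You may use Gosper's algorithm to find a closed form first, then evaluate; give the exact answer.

Σ = 5/7

t_(k+1)/t_k = (k + 1)/(k + 3).
A = k + 1, B = k + 3, C = 1.
Key eq: (k + 1)·f(k+1) = (k + 2)·f(k) + (1).
Bound: deg f ≤ 1.
Solving with deg f ≤ 1: f(k) = k.
So s_k = (B(k−1)f/C)·t_k = (k*(k + 2))·t_k = 2*k/(k + 1).
Check: Δs_k = 2/(k**2 + 3*k + 2). ✓
Sum = s_(6) − s_(1); s_(6) = 12/7, s_(1) = 1 ⇒ 5/7.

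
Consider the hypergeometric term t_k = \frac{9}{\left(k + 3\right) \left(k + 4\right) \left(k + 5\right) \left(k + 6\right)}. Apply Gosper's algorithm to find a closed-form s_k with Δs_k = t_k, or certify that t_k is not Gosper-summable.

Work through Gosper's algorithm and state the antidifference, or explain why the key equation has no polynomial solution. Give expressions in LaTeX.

s_k = \frac{k \left(k^{2} + 12 k + 47\right)}{20 \left(k + 3\right) \left(k + 4\right) \left(k + 5\right)}

Step 1: r(k) = (k + 3)/(k + 7).
Take A(k)=k + 3, B(k)=k + 7, C(k)=1.
Need (k + 3)·f(k+1) − (k + 6)·f(k) = 1.
Degrees (1,1,0) ⇒ d ≤ 3.
A polynomial solution: f(k) = k*(k**2 + 12*k + 47)/180.
So s_k = (B(k−1)f/C)·t_k = (k*(k + 6)*(k**2 + 12*k + 47)/180)·t_k = k*(k**2 + 12*k + 47)/(20*(k + 3)*(k + 4)*(k + 5)).
Δs = 9/(k**4 + 18*k**3 + 119*k**2 + 342*k + 360), as required.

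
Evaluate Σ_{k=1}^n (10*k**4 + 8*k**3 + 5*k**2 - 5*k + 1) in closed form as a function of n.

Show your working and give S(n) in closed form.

S(n) = n*(2*n**4 + 7*n**3 + 9*n**2 + 2*n - 1)

The ratio is (10*k**4 + 48*k**3 + 89*k**2 + 69*k + 19)/(10*k**4 + 8*k**3 + 5*k**2 - 5*k + 1).
Gosper form: A/B · C(k+1)/C(k) with A=1, B=1, C=k**4 + 4*k**3/5 + k**2/2 - k/2 + 1/10.
Set up (1)·f(k+1) − (1)·f(k) − (k**4 + 4*k**3/5 + k**2/2 - k/2 + 1/10) = 0.
Degrees (0,0,4) ⇒ d ≤ 5.
Solving with deg f ≤ 5: f(k) = k*(2*k**4 - 3*k**3 + k**2 - 3*k + 4)/10.
Certificate R = B(k−1)f/C = k*(2*k**4 - 3*k**3 + k**2 - 3*k + 4)/(10*k**4 + 8*k**3 + 5*k**2 - 5*k + 1) gives s_k = k*(2*k**4 - 3*k**3 + k**2 - 3*k + 4).
Verify: 10*k**4 + 8*k**3 + 5*k**2 - 5*k + 1 matches t_k.
s_(n+1) = 2*n**5 + 7*n**4 + 9*n**3 + 2*n**2 - n + 1 and s_(1) = 1, so S(n) = n*(2*n**4 + 7*n**3 + 9*n**2 + 2*n - 1).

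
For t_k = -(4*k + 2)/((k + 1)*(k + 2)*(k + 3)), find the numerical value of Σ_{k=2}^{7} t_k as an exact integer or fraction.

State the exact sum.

t_(k+1)/t_k = (k + 1)*(2*k + 3)/((k + 4)*(2*k + 1)).
So A=k + 1 and B=k + 4, with C=k + 1/2.
Key eq: (k + 1)·f(k+1) = (k + 3)·f(k) + (k + 1/2).
d = 2 from the (1,1,1) case.
Match coefficients ⇒ f(k) = k*(3*k + 1)/8.
Certificate R = B(k−1)f/C = k*(k + 3)*(3*k + 1)/(4*(2*k + 1)) gives s_k = -k*(3*k + 1)/(2*(k + 1)*(k + 2)).
Δs = 2*(-2*k - 1)/(k**3 + 6*k**2 + 11*k + 6), as required.
Telescoping: Σ = s_(8) − s_(2) = -10/9 − (-7/12) = -19/36.

Σ = -19/36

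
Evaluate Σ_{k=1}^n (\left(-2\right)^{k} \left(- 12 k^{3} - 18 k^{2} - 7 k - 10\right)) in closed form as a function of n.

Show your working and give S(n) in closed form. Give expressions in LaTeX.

S(n) = - 8 \left(-2\right)^{n} n^{3} - 20 \left(-2\right)^{n} n^{2} - 10 \left(-2\right)^{n} n - 6 \left(-2\right)^{n} + 6

Compute t_(k+1)/t_k: get 2*(-12*k**3 - 54*k**2 - 79*k - 47)/(12*k**3 + 18*k**2 + 7*k + 10).
Take A(k)=-2, B(k)=1, C(k)=k**3 + 3*k**2/2 + 7*k/12 + 5/6.
Set up (-2)·f(k+1) − (1)·f(k) − (k**3 + 3*k**2/2 + 7*k/12 + 5/6) = 0.
deg f ≤ 3 (via 0,0,3).
A polynomial solution: f(k) = -(4*k**3 - 2*k**2 - 3*k + 4)/12.
Get s_k = R·t_k = (-2)**k*(4*k**3 - 2*k**2 - 3*k + 4) with R(k) = B(k−1)f(k)/C(k) = -(4*k**3 - 2*k**2 - 3*k + 4)/(12*k**3 + 18*k**2 + 7*k + 10).
s_(k+1) − s_k = (-2)**k*(-12*k**3 - 18*k**2 - 7*k - 10) = t_k.
Σ_(k=1)^n t_k = s_(n+1) − s_(1) = ((-2)**(n + 1)*(4*n**3 + 10*n**2 + 5*n + 3)) − (-6), i.e. -8*(-2)**n*n**3 - 20*(-2)**n*n**2 - 10*(-2)**n*n - 6*(-2)**n + 6.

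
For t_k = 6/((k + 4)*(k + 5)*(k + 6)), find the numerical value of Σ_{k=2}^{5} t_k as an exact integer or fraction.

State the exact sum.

Σ = 17/385

t_(k+1)/t_k = (k + 4)/(k + 7).
Normal form (A,B,C) = (k + 4, k + 7, 1).
f must satisfy (k + 4)·f(k+1) − (k + 6)·f(k) = 1.
d = 2 from the (1,1,0) case.
Match coefficients ⇒ f(k) = k*(k + 9)/40.
Get s_k = R·t_k = 3*k*(k + 9)/(20*(k + 4)*(k + 5)) with R(k) = B(k−1)f(k)/C(k) = k*(k + 6)*(k + 9)/40.
Δs = 6/(k**3 + 15*k**2 + 74*k + 120), as required.
Telescoping: Σ = s_(6) − s_(2) = 27/220 − (11/140) = 17/385.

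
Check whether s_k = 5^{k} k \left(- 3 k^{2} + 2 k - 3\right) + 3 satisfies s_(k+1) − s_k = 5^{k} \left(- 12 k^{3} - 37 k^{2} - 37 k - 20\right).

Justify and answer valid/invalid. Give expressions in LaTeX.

valid (s_(k+1) − s_k reduces to t_k)

s_(k+1) = -5**(k + 1)*(k + 1)*(-2*k + 3*(k + 1)**2 + 1) + 3
s_(k+1) − s_k = 5**k*(-12*k**3 - 37*k**2 - 37*k - 20)
(s_(k+1) − s_k) − t_k = 0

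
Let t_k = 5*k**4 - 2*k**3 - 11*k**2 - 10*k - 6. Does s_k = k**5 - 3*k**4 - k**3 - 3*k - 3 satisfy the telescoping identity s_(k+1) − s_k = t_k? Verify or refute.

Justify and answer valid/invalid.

s_(k+1) = -3*k + (k + 1)**5 - 3*(k + 1)**4 - (k + 1)**3 - 6
s_(k+1) − s_k = 5*k**4 - 2*k**3 - 11*k**2 - 10*k - 6
(s_(k+1) − s_k) − t_k = 0

Valid — Δs_k = t_k.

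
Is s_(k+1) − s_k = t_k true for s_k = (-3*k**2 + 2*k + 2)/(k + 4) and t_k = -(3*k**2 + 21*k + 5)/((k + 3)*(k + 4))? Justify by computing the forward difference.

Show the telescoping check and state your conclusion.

s_(k+1) = (-3*k**2 - 4*k + 1)/(k + 5)
s_(k+1) − s_k = 3*(-k**2 - 9*k - 2)/(k**2 + 9*k + 20)
(s_(k+1) − s_k) − t_k = (23*k + 7)/(k**3 + 12*k**2 + 47*k + 60)

Invalid: residual (23*k + 7)/(k**3 + 12*k**2 + 47*k + 60) ≠ 0.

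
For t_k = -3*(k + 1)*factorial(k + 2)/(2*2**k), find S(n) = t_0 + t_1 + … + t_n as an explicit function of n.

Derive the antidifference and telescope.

Step 1: r(k) = (k + 2)*(k + 3)/(2*(k + 1)).
Factor: A=k/2 + 3/2; B=1; C=k + 1.
Key eq: (k/2 + 3/2)·f(k+1) = (1)·f(k) + (k + 1).
Degrees (1,0,1) ⇒ d ≤ 0.
Coefficient equations give f(k) = 2.
Get s_k = R·t_k = -3*factorial(k + 2)/2**k with R(k) = B(k−1)f(k)/C(k) = 2/(k + 1).
s_(k+1) − s_k = -3*(k + 1)*factorial(k + 2)/(2*2**k) = t_k.
Telescope: S(n) = s_(n+1) − s_(0) = -3*2**(-n - 1)*factorial(n + 3) − (-6) = 6 - 3*factorial(n + 3)/(2*2**n).

S(n) = 6 - 3*factorial(n + 3)/(2*2**n)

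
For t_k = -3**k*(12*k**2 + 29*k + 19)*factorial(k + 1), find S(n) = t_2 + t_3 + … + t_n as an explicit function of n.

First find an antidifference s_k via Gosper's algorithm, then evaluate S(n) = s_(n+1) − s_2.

S(n) = -12*3**n*n*factorial(n + 2) - 9*3**n*factorial(n + 2) + 378

t_(k+1)/t_k = 3*(12*k**3 + 77*k**2 + 166*k + 120)/(12*k**2 + 29*k + 19).
So A=3*k + 6 and B=1, with C=k**2 + 29*k/12 + 19/12.
Set up (3*k + 6)·f(k+1) − (1)·f(k) − (k**2 + 29*k/12 + 19/12) = 0.
d = 1 from the (1,0,2) case.
Solve for f: f(k) = (4*k - 1)/12 (degree 1 ≤ 1).
Certificate R = B(k−1)f/C = (4*k - 1)/(12*k**2 + 29*k + 19) gives s_k = -3**k*(4*k - 1)*factorial(k + 1).
s_(k+1) − s_k = -3**k*(12*k**2 + 29*k + 19)*factorial(k + 1) = t_k.
Σ_(k=2)^n t_k = s_(n+1) − s_(2) = (-3**(n + 1)*(4*n + 3)*factorial(n + 2)) − (-378), i.e. -12*3**n*n*factorial(n + 2) - 9*3**n*factorial(n + 2) + 378.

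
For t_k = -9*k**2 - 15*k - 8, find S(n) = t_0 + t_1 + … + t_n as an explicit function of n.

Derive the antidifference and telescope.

Compute t_(k+1)/t_k: get (9*k**2 + 33*k + 32)/(9*k**2 + 15*k + 8).
A = 1, B = 1, C = k**2 + 5*k/3 + 8/9.
Key eq: (1)·f(k+1) = (1)·f(k) + (k**2 + 5*k/3 + 8/9).
d = 3 from the (0,0,2) case.
A polynomial solution: f(k) = k*(3*k**2 + 3*k + 2)/9.
R(k) = B(k−1)·f(k)/C(k) = k*(3*k**2 + 3*k + 2)/(9*k**2 + 15*k + 8); s_k = R·t_k = k*(-3*k**2 - 3*k - 2).
Δs = -9*k**2 - 15*k - 8, as required.
Telescope: S(n) = s_(n+1) − s_(0) = -3*n**3 - 12*n**2 - 17*n - 8 − (0) = -3*n**3 - 12*n**2 - 17*n - 8.

S(n) = -3*n**3 - 12*n**2 - 17*n - 8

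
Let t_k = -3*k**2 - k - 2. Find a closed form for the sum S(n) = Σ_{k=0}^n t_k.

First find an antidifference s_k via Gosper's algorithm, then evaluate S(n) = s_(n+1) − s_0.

S(n) = -n**3 - 2*n**2 - 3*n - 2

Compute t_(k+1)/t_k: get (k + 3*(k + 1)**2 + 3)/(3*k**2 + k + 2).
Take A(k)=1, B(k)=1, C(k)=k**2 + k/3 + 2/3.
Key eq: (1)·f(k+1) = (1)·f(k) + (k**2 + k/3 + 2/3).
Bound: deg f ≤ 3.
A polynomial solution: f(k) = k*(k**2 - k + 2)/3.
So s_k = (B(k−1)f/C)·t_k = (k*(k**2 - k + 2)/(3*k**2 + k + 2))·t_k = k*(-k**2 + k - 2).
Verify: -3*k**2 - k - 2 matches t_k.
Telescope: S(n) = s_(n+1) − s_(0) = -n**3 - 2*n**2 - 3*n - 2 − (0) = -n**3 - 2*n**2 - 3*n - 2.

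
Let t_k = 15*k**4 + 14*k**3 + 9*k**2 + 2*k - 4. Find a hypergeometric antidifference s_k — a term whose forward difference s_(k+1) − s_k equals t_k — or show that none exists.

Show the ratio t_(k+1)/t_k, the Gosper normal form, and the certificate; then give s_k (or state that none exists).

s_k = k*(3*k**4 - 4*k**3 + k**2 - 4)

The ratio is (15*k**4 + 74*k**3 + 141*k**2 + 122*k + 36)/(15*k**4 + 14*k**3 + 9*k**2 + 2*k - 4).
Normal form (A,B,C) = (1, 1, k**4 + 14*k**3/15 + 3*k**2/5 + 2*k/15 - 4/15).
Solve (1)·f(k+1) − (1)·f(k) = k**4 + 14*k**3/15 + 3*k**2/5 + 2*k/15 - 4/15.
Bound: deg f ≤ 5.
Coefficient equations give f(k) = k*(3*k**4 - 4*k**3 + k**2 - 4)/15.
R(k) = B(k−1)·f(k)/C(k) = k*(3*k**4 - 4*k**3 + k**2 - 4)/(15*k**4 + 14*k**3 + 9*k**2 + 2*k - 4); s_k = R·t_k = k*(3*k**4 - 4*k**3 + k**2 - 4).
Check: Δs_k = 15*k**4 + 14*k**3 + 9*k**2 + 2*k - 4. ✓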